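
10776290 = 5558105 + 5218185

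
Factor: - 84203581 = -7^1*11^1*1093553^1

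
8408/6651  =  8408/6651  =  1.26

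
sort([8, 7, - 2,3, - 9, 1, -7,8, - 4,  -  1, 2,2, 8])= [-9 , - 7, - 4, - 2, - 1, 1, 2,  2,3,  7, 8,8,  8 ] 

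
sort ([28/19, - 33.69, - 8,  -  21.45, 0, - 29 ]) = [ - 33.69 ,-29, - 21.45, - 8 , 0, 28/19]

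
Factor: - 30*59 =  - 2^1*3^1 * 5^1*59^1 =-1770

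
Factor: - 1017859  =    -  1017859^1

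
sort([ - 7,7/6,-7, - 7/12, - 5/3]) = [ -7 ,- 7, - 5/3, - 7/12, 7/6]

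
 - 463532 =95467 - 558999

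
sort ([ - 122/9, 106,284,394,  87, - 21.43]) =[ - 21.43, - 122/9, 87, 106, 284, 394]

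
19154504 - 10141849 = 9012655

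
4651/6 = 775 + 1/6 = 775.17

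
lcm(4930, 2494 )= 211990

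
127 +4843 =4970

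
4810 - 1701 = 3109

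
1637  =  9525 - 7888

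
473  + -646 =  - 173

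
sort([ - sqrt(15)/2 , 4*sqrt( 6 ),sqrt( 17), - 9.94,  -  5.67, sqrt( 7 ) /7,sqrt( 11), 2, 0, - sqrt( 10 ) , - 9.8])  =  [ - 9.94, - 9.8, - 5.67, - sqrt( 10 ), - sqrt(15)/2,0, sqrt( 7 ) /7, 2, sqrt( 11 ),sqrt(17 ), 4 * sqrt( 6) ]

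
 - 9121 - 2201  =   - 11322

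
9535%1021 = 346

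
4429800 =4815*920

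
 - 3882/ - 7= 3882/7 = 554.57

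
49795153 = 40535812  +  9259341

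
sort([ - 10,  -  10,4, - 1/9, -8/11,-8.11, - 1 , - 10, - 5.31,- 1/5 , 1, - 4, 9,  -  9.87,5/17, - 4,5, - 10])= [ - 10,  -  10,  -  10,  -  10,  -  9.87, - 8.11, - 5.31,  -  4, - 4 , - 1, - 8/11,-1/5,  -  1/9,5/17, 1, 4,5 , 9 ]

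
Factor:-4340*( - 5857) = 2^2*5^1*7^1*31^1 * 5857^1=25419380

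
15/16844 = 15/16844 = 0.00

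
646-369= 277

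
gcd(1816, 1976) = 8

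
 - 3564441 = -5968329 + 2403888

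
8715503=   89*97927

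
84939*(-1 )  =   - 84939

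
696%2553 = 696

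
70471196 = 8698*8102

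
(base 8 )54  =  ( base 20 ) 24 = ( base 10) 44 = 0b101100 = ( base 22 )20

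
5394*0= 0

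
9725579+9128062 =18853641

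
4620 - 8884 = -4264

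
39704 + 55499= 95203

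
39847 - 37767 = 2080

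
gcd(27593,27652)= 1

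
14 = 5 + 9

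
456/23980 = 114/5995 = 0.02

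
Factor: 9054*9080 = 2^4*3^2*5^1 * 227^1*503^1 = 82210320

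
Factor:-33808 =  - 2^4*2113^1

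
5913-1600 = 4313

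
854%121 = 7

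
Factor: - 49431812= -2^2 * 83^1*148891^1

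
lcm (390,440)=17160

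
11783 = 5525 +6258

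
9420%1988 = 1468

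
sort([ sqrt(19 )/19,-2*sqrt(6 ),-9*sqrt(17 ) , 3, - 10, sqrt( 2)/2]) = [-9*sqrt( 17),  -  10,-2*sqrt( 6 ) , sqrt (19)/19,sqrt(2)/2, 3 ]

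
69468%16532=3340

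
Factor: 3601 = 13^1 * 277^1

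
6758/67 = 6758/67 = 100.87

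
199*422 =83978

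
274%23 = 21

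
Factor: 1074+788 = 2^1*7^2*19^1 = 1862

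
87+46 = 133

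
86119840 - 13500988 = 72618852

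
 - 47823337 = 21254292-69077629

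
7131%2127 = 750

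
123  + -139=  - 16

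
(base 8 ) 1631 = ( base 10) 921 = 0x399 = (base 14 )49B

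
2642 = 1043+1599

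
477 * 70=33390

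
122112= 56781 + 65331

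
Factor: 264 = 2^3 * 3^1 * 11^1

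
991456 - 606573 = 384883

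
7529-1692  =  5837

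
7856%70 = 16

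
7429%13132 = 7429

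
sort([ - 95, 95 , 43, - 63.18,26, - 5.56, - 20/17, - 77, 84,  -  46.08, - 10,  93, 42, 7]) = [ - 95, - 77,  -  63.18, - 46.08, - 10, - 5.56, - 20/17, 7, 26,42 , 43,84, 93,95]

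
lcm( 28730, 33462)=2844270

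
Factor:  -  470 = -2^1* 5^1*47^1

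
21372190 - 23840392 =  - 2468202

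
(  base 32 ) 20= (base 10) 64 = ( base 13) 4c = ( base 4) 1000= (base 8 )100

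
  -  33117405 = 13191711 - 46309116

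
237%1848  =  237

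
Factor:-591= -3^1*197^1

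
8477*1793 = 15199261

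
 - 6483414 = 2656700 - 9140114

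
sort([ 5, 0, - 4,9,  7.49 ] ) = [ - 4, 0, 5,7.49,9 ]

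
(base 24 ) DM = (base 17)12b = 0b101001110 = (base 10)334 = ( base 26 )CM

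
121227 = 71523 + 49704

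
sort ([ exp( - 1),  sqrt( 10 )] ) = [exp(-1), sqrt ( 10)] 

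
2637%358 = 131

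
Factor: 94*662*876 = 2^4*3^1*47^1 * 73^1*331^1 = 54511728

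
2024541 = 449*4509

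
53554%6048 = 5170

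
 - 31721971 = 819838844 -851560815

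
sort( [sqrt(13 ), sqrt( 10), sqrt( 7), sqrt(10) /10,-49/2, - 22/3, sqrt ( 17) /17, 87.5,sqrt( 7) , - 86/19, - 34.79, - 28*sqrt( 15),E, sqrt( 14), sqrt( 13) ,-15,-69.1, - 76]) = [ - 28*sqrt(15),-76, - 69.1,- 34.79, - 49/2, - 15, - 22/3, - 86/19, sqrt( 17) /17, sqrt( 10 ) /10, sqrt(7), sqrt( 7), E,sqrt( 10 ), sqrt( 13), sqrt( 13), sqrt( 14) , 87.5 ]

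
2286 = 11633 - 9347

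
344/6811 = 344/6811=0.05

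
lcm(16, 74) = 592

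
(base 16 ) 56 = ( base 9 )105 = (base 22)3K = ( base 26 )38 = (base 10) 86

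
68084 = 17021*4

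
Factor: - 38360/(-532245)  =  8/111=2^3*3^(-1)*37^(  -  1 )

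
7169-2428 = 4741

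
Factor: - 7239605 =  - 5^1*37^1*39133^1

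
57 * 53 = 3021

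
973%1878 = 973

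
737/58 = 12+41/58  =  12.71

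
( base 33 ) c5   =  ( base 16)191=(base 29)DO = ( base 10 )401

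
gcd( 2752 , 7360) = 64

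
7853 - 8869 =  - 1016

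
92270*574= 52962980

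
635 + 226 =861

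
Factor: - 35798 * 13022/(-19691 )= 66594508/2813= 2^2*17^1*29^(-1 )*97^(-1 )*383^1 * 2557^1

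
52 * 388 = 20176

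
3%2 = 1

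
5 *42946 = 214730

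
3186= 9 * 354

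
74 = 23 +51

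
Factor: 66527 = 71^1* 937^1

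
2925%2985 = 2925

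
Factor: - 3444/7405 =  - 2^2 * 3^1*5^(-1)*7^1*41^1*1481^( - 1) 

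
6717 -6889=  - 172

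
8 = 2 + 6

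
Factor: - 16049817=- 3^2*7^1  *373^1 * 683^1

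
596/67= 596/67 = 8.90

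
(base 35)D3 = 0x1ca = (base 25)i8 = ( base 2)111001010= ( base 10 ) 458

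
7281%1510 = 1241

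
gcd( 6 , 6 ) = 6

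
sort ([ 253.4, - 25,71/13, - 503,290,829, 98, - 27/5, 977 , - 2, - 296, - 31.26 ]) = [ - 503,  -  296,-31.26, - 25,  -  27/5, - 2,71/13, 98, 253.4, 290, 829, 977]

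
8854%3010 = 2834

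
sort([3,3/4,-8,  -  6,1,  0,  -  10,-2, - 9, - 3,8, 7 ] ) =[ - 10, - 9, - 8,  -  6, - 3, - 2,  0 , 3/4, 1,3,7,8]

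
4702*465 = 2186430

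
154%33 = 22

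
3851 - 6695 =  - 2844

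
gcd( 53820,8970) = 8970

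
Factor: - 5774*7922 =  - 2^2*17^1*233^1*2887^1  =  - 45741628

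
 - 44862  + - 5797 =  - 50659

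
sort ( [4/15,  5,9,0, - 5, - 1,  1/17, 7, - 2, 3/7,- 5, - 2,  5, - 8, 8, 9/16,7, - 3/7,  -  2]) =[  -  8 ,-5,  -  5, - 2, - 2,-2, - 1,  -  3/7,0, 1/17,4/15,3/7,  9/16, 5, 5, 7, 7,  8,9 ] 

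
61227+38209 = 99436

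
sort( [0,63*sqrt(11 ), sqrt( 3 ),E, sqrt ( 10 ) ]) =[0,  sqrt( 3), E, sqrt ( 10), 63*sqrt(11 )] 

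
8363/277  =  8363/277= 30.19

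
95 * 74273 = 7055935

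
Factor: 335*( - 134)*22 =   -  987580 = -  2^2*5^1*11^1*67^2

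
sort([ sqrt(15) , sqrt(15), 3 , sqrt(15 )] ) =[ 3,  sqrt( 15 ) , sqrt( 15 ),sqrt ( 15)] 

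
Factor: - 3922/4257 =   -  2^1*3^( - 2) * 11^(-1)*37^1*  43^( - 1)*53^1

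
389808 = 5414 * 72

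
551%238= 75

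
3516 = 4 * 879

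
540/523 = 540/523 = 1.03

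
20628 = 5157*4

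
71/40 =71/40 = 1.77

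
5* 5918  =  29590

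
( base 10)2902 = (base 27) 3qd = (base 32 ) 2QM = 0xB56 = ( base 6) 21234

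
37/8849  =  37/8849= 0.00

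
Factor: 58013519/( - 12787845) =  - 3^( - 1)*5^(-1 )*7^(-1)*121789^( - 1)*58013519^1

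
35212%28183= 7029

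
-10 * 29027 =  - 290270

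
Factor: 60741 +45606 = 106347 = 3^1*35449^1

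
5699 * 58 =330542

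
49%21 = 7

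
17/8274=17/8274=0.00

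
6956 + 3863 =10819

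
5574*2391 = 13327434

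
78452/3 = 78452/3 = 26150.67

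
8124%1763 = 1072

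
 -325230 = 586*( - 555 )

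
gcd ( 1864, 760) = 8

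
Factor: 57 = 3^1*19^1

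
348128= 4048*86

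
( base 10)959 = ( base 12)67B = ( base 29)142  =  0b1110111111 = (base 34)S7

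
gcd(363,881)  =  1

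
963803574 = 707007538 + 256796036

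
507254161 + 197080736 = 704334897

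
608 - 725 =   -  117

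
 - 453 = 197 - 650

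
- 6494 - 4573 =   -  11067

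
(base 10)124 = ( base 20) 64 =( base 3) 11121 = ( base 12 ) a4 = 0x7C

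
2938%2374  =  564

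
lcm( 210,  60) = 420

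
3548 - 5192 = -1644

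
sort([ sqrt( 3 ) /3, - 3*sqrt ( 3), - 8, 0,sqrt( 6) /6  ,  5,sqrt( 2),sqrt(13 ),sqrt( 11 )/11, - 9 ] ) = [ - 9, - 8, - 3*sqrt( 3),0,sqrt( 11 ) /11,sqrt ( 6)/6 , sqrt( 3)/3, sqrt( 2 ), sqrt( 13),  5 ]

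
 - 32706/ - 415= 32706/415  =  78.81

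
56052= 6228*9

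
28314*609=17243226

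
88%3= 1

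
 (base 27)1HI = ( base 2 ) 10010110110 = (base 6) 5330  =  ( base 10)1206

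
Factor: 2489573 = 2489573^1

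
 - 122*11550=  - 1409100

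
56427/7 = 8061 = 8061.00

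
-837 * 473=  - 395901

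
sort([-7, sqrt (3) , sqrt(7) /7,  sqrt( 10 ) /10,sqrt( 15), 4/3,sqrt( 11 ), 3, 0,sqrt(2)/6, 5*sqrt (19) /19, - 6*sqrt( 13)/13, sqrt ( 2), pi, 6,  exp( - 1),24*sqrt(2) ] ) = [-7,- 6 * sqrt( 13)/13,0, sqrt(2 ) /6,  sqrt( 10)/10 , exp ( - 1 ), sqrt (7 )/7, 5*sqrt (19)/19 , 4/3, sqrt (2), sqrt( 3 ),3, pi, sqrt(11),sqrt(15),6, 24*sqrt(2)]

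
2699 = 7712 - 5013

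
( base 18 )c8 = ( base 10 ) 224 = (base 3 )22022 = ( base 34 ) 6k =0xe0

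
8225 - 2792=5433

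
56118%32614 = 23504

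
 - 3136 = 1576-4712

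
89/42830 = 89/42830= 0.00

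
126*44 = 5544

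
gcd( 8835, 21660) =285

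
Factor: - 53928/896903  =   - 2^3*3^2 * 17^( - 1)*107^1*7537^( - 1)=- 7704/128129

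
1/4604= 1/4604 = 0.00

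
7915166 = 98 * 80767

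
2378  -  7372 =-4994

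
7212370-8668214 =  - 1455844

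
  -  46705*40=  - 1868200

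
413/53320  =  413/53320  =  0.01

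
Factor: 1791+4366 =6157 = 47^1*131^1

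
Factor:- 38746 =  - 2^1*19373^1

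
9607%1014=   481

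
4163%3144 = 1019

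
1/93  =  1/93 = 0.01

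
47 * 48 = 2256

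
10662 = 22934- 12272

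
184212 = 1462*126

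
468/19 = 468/19 = 24.63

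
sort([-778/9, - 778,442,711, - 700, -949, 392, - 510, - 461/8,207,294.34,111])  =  [  -  949, - 778 , - 700, - 510, - 778/9, - 461/8, 111,207,  294.34,392,442,  711]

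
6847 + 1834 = 8681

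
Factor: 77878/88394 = 38939/44197 = 23^1*193^ (-1)*229^( - 1)*1693^1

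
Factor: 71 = 71^1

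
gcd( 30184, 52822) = 7546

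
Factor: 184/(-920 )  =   - 1/5=-  5^(-1 ) 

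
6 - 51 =-45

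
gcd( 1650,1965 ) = 15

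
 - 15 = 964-979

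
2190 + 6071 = 8261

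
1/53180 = 1/53180 = 0.00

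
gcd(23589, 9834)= 3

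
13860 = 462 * 30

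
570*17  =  9690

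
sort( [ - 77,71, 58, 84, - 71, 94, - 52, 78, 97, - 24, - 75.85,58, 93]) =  [ - 77 , - 75.85 ,-71, - 52, - 24,58  ,  58, 71, 78,  84, 93, 94, 97]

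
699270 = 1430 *489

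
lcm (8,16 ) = 16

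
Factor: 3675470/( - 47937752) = -2^( - 2)*5^1*157^(  -  1) *38167^( - 1)*367547^1 = - 1837735/23968876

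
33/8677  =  33/8677 = 0.00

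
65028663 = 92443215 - 27414552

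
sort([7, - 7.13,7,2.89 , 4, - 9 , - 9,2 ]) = [ -9 , - 9  , - 7.13,2 , 2.89,4,  7, 7]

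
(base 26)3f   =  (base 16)5d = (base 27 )3c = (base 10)93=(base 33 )2r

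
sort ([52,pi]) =[pi,52]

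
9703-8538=1165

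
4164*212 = 882768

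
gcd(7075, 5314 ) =1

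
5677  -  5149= 528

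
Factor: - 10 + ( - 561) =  - 571^1   =  - 571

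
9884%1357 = 385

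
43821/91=481 + 50/91 = 481.55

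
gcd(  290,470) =10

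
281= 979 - 698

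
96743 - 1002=95741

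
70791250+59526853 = 130318103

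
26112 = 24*1088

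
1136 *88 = 99968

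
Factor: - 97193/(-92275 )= 5^( - 2 )* 83^1 * 1171^1 * 3691^ ( - 1)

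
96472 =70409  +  26063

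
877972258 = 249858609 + 628113649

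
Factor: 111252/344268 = 127/393 = 3^( - 1 )*127^1*131^(-1)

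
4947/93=1649/31 = 53.19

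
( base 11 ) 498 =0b1001001111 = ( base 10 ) 591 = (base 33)HU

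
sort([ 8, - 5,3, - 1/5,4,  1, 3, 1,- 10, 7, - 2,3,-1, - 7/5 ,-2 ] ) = [ -10, - 5, - 2, -2,-7/5, - 1, -1/5, 1, 1,  3, 3, 3,4 , 7 , 8] 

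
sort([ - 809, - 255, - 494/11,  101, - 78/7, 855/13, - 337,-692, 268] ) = [ -809, - 692,  -  337, - 255, - 494/11,-78/7,855/13, 101 , 268]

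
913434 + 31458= 944892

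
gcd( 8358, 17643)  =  3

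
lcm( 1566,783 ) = 1566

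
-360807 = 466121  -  826928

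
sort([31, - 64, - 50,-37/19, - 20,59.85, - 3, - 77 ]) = [ - 77, -64, - 50, - 20,-3,-37/19, 31, 59.85 ]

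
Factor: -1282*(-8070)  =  2^2 * 3^1*5^1*269^1*641^1 = 10345740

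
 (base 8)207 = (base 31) 4B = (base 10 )135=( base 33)43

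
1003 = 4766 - 3763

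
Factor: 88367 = 97^1*911^1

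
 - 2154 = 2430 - 4584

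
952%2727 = 952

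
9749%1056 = 245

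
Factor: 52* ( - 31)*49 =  - 2^2*7^2*13^1*31^1= - 78988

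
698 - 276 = 422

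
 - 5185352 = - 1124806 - 4060546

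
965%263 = 176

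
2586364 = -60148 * ( - 43)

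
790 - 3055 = -2265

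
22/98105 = 22/98105 = 0.00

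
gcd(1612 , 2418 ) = 806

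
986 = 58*17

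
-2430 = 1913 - 4343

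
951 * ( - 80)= - 76080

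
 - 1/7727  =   - 1/7727 = - 0.00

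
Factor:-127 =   -  127^1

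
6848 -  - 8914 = 15762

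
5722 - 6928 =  - 1206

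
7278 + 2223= 9501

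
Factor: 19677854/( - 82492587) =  - 2^1*3^(-4 )*7^1*89^(-1 )*11443^(  -  1 )*1405561^1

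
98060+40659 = 138719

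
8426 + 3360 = 11786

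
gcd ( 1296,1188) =108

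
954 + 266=1220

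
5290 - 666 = 4624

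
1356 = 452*3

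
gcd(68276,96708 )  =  4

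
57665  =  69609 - 11944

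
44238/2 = 22119 =22119.00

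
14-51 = -37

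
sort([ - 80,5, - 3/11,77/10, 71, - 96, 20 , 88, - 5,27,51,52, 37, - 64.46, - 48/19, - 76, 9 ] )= [ - 96, - 80, - 76, - 64.46, - 5, - 48/19, - 3/11,5,77/10,9,20,27, 37,51,52,71, 88] 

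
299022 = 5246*57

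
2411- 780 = 1631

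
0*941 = 0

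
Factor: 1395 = 3^2*5^1*31^1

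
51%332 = 51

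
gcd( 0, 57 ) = 57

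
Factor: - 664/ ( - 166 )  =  2^2 = 4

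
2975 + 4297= 7272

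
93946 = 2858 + 91088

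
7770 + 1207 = 8977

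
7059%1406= 29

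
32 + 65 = 97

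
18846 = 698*27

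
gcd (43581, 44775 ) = 597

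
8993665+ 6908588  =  15902253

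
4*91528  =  366112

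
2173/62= 35 + 3/62 = 35.05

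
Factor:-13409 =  - 11^1*23^1*53^1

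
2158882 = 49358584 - 47199702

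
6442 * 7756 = 49964152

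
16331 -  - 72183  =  88514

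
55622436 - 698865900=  - 643243464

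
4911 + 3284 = 8195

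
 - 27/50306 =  - 1 +50279/50306 = -  0.00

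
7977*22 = 175494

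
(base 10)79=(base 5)304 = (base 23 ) 3A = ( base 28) 2N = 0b1001111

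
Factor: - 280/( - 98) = 2^2*5^1*7^(  -  1) = 20/7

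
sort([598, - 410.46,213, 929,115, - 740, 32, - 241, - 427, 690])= [ -740, - 427, - 410.46,- 241,32,115 , 213,598,690,929]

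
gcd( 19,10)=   1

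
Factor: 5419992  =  2^3*3^1*53^1*4261^1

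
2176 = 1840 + 336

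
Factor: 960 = 2^6*3^1 *5^1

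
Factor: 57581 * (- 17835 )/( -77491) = 1026957135/77491 = 3^1*5^1*29^1 * 41^1*71^1 * 811^1*77491^( - 1)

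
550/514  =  1 + 18/257 = 1.07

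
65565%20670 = 3555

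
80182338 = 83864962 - 3682624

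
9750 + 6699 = 16449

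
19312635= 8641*2235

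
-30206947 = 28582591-58789538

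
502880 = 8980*56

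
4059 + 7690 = 11749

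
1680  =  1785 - 105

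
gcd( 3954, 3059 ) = 1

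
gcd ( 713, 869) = 1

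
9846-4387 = 5459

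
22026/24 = 3671/4 = 917.75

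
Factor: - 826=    - 2^1*7^1*59^1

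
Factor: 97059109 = 7^1*31^1*313^1*1429^1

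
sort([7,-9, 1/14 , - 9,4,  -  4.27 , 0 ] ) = [-9, - 9, -4.27,0,1/14, 4, 7 ]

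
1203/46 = 26 + 7/46 = 26.15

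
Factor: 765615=3^1*5^1*43^1* 1187^1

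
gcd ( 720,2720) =80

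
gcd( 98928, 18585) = 9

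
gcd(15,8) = 1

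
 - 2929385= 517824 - 3447209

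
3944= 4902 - 958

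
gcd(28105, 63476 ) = 7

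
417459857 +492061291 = 909521148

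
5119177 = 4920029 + 199148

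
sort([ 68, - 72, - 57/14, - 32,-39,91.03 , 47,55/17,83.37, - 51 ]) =[ - 72, - 51 , - 39 , - 32, - 57/14,55/17,47,68,83.37 , 91.03 ] 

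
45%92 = 45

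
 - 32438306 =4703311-37141617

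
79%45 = 34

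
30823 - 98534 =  -67711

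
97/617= 97/617 = 0.16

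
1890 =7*270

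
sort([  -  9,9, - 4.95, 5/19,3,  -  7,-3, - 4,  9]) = [ - 9,-7, - 4.95,- 4, -3, 5/19  ,  3, 9, 9 ]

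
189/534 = 63/178  =  0.35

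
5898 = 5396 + 502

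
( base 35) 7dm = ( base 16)235c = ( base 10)9052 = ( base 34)7S8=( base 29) AM4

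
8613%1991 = 649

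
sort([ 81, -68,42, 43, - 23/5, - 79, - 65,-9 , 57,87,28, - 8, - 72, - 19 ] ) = [ - 79, - 72, - 68, - 65, - 19, - 9, -8  , - 23/5,  28, 42, 43,57,  81,87 ] 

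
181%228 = 181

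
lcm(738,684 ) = 28044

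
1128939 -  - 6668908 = 7797847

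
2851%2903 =2851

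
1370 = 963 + 407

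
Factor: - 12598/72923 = - 2^1*6299^1 *72923^( - 1)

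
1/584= 1/584 = 0.00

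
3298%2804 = 494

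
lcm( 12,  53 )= 636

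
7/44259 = 7/44259 = 0.00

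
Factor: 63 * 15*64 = 2^6*3^3*5^1*7^1 = 60480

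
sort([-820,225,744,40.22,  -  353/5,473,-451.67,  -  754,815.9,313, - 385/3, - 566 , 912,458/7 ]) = [ - 820,  -  754,  -  566,  -  451.67, - 385/3,-353/5,40.22,458/7,  225,313, 473,  744,815.9,912]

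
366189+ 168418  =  534607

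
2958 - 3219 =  - 261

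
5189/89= 5189/89= 58.30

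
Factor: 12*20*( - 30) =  - 7200 = - 2^5*3^2*5^2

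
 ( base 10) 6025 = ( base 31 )68b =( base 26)8nj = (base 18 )10ad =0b1011110001001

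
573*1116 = 639468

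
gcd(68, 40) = 4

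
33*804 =26532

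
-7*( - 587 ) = 4109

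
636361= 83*7667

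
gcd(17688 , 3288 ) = 24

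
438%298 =140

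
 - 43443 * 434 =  - 18854262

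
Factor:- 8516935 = -5^1* 7^2*34763^1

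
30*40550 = 1216500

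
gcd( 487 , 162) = 1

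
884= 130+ 754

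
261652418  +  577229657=838882075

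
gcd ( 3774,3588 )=6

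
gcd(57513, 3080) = 1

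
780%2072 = 780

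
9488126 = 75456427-65968301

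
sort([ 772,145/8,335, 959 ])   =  [ 145/8, 335, 772, 959 ]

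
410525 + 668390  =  1078915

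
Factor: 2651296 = 2^5 *29^1*2857^1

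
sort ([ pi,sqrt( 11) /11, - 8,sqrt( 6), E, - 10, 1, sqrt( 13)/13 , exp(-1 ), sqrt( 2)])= [ - 10 ,-8,sqrt( 13 ) /13, sqrt (11)/11,exp( - 1 ) , 1,sqrt( 2 ) , sqrt( 6 ), E,pi ] 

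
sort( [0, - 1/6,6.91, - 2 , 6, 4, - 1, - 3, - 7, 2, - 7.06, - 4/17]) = [ - 7.06, - 7, - 3, -2, - 1, - 4/17, - 1/6, 0,2,  4, 6 , 6.91]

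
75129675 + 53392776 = 128522451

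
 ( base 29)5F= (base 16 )a0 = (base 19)88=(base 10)160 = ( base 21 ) 7D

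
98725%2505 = 1030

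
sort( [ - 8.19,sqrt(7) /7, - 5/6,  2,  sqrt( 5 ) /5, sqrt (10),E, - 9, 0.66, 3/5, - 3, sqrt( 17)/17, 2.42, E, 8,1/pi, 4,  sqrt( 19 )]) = [ - 9, - 8.19, - 3 , - 5/6, sqrt( 17) /17, 1/pi,  sqrt(7)/7, sqrt( 5 ) /5, 3/5, 0.66,  2, 2.42, E, E, sqrt( 10 ), 4, sqrt(19 ),8]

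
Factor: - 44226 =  - 2^1*3^5*7^1*13^1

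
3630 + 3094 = 6724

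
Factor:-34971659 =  - 2551^1*13709^1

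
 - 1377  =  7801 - 9178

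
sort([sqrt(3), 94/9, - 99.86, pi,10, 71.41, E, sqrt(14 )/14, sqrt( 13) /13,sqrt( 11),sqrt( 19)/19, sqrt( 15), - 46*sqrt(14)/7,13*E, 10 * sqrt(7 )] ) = [ - 99.86,-46*sqrt(14) /7,sqrt(19) /19,  sqrt(14)/14, sqrt(13)/13, sqrt(3), E, pi,sqrt(11), sqrt( 15 ), 10 , 94/9, 10 * sqrt( 7), 13 * E,71.41]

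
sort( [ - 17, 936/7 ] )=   [ - 17, 936/7] 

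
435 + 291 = 726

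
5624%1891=1842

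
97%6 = 1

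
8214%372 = 30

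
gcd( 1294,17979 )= 1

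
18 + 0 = 18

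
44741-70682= - 25941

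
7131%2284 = 279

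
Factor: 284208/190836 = 2^2 * 3^(  -  3)*19^( - 1)*191^1 = 764/513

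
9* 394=3546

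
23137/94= 246 + 13/94 = 246.14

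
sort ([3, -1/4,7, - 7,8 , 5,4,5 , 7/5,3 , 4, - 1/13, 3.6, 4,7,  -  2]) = [ - 7,-2, - 1/4,  -  1/13,7/5, 3,3,3.6, 4,4,4, 5,5, 7,7,8 ] 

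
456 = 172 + 284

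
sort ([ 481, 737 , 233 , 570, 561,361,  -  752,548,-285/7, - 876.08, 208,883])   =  [-876.08,-752, - 285/7,208,233,361,481, 548 , 561,570 , 737 , 883]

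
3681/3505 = 1 + 176/3505 = 1.05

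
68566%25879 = 16808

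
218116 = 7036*31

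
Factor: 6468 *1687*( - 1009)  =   -11009719644 = - 2^2*3^1 *7^3*11^1*241^1*1009^1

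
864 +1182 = 2046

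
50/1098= 25/549 = 0.05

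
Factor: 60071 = 11^1*43^1 * 127^1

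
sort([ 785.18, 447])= [ 447,785.18] 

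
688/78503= 688/78503 = 0.01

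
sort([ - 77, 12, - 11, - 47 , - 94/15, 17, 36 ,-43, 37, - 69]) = [  -  77, - 69, - 47, - 43, - 11, - 94/15,  12, 17,36,37 ] 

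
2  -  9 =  - 7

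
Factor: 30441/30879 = 3^( - 1 )*47^( - 1) * 139^1 = 139/141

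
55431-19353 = 36078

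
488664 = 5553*88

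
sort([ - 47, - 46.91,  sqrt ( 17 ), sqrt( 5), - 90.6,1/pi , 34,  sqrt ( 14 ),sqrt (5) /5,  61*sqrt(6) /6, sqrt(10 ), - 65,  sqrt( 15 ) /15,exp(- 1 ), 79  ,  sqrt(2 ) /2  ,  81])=[ - 90.6, - 65, - 47, - 46.91,sqrt( 15 ) /15,1/pi,exp( - 1),sqrt(5)/5,sqrt(  2 ) /2,sqrt( 5),sqrt(10 ),sqrt( 14), sqrt( 17 ),  61*sqrt(6 ) /6, 34 , 79, 81]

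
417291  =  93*4487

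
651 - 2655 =-2004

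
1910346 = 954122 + 956224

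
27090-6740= 20350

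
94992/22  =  47496/11 = 4317.82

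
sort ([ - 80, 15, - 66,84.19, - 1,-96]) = [ - 96, - 80,-66,  -  1,15, 84.19 ] 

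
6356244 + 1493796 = 7850040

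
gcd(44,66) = 22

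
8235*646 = 5319810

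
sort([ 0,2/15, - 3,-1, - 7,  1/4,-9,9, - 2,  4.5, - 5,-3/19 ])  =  [-9,  -  7, - 5, - 3, - 2, - 1,- 3/19,0,2/15,1/4,4.5, 9]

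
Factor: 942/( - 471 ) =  - 2 = - 2^1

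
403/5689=403/5689=0.07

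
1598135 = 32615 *49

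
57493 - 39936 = 17557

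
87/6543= 29/2181 = 0.01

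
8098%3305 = 1488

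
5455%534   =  115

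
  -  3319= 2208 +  - 5527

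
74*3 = 222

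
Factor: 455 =5^1*7^1*13^1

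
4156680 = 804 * 5170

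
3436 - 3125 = 311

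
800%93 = 56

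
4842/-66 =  - 74+7/11 = -73.36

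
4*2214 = 8856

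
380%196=184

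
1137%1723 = 1137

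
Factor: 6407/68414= 2^( - 1 ) * 43^1*79^ ( - 1)*149^1*433^( - 1)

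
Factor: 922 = 2^1*461^1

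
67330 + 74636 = 141966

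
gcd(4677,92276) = 1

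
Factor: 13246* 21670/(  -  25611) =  - 2^2*3^ ( - 1 )*5^1*11^1*37^1 * 179^1*197^1*8537^( - 1) = - 287040820/25611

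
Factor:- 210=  - 2^1*3^1*5^1*7^1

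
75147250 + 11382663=86529913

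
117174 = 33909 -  - 83265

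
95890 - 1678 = 94212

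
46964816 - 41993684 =4971132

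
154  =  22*7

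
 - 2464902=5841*(-422)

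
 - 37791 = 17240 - 55031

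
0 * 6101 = 0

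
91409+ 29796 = 121205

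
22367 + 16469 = 38836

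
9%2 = 1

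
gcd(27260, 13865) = 235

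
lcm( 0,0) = 0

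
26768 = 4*6692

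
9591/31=309+12/31 = 309.39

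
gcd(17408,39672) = 8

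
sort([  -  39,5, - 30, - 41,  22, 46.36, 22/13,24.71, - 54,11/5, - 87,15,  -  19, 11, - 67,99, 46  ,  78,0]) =[-87, - 67,  -  54, - 41, - 39, - 30, -19,0,22/13, 11/5,5,11,15,22,  24.71,46, 46.36,78, 99]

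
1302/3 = 434 = 434.00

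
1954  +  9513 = 11467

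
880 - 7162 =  - 6282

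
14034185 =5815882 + 8218303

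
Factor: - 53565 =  - 3^1*5^1*3571^1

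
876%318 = 240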